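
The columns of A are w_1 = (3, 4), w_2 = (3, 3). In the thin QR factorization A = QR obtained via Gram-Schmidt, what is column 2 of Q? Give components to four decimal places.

e_2 = (0.8000, -0.6000)

w_1 = (3, 4); ‖w_1‖ = 5.0000, so e_1 = (0.6000, 0.8000).
e_1·w_2 = 0.6000·3 + 0.8000·3 = 4.2000.
u_2 = w_2 − 4.2000·e_1 = (0.4800, -0.3600).
‖u_2‖ = 0.6000, so e_2 = (0.8000, -0.6000).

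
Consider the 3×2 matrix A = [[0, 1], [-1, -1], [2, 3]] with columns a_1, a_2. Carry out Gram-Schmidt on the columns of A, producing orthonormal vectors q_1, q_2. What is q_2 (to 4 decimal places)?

a_1 = (0, -1, 2); ‖a_1‖ = 2.2361, so q_1 = (0.0000, -0.4472, 0.8944).
q_1·a_2 = 0.0000·1 + (-0.4472)·(-1) + 0.8944·3 = 3.1305.
u_2 = a_2 − 3.1305·q_1 = (1.0000, 0.4000, 0.2000).
‖u_2‖ = 1.0954, so q_2 = (0.9129, 0.3651, 0.1826).

q_2 = (0.9129, 0.3651, 0.1826)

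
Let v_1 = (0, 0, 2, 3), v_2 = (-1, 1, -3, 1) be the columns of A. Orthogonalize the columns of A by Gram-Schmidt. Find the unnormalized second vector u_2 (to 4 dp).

u_2 = (-1.0000, 1.0000, -2.5385, 1.6923)

e_1 = v_1/‖v_1‖ = (0, 0, 2, 3)/3.6056 = (0.0000, 0.0000, 0.5547, 0.8321).
r_{12} = e_1·v_2 = -0.8321.
u_2 = v_2 + 0.8321·e_1 = (-1.0000, 1.0000, -2.5385, 1.6923).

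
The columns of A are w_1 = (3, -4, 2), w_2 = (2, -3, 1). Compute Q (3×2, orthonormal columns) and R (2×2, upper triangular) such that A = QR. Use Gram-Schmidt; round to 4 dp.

q_1 = w_1/‖w_1‖ = (3, -4, 2)/5.3852 = (0.5571, -0.7428, 0.3714).
r_{12} = q_1·w_2 = 3.7139.
u_2 = w_2 − 3.7139·q_1 = (-0.0690, -0.2414, -0.3793).
‖u_2‖ = 0.4549, so q_2 = (-0.1516, -0.5307, -0.8339).

Q = [[0.5571, -0.1516], [-0.7428, -0.5307], [0.3714, -0.8339]], R = [[5.3852, 3.7139], [0.0000, 0.4549]]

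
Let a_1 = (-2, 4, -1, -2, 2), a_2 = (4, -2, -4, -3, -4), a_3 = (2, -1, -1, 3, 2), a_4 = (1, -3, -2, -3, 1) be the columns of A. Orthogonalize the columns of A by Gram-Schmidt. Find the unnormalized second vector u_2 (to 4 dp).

a_1 = (-2, 4, -1, -2, 2); ‖a_1‖ = 5.3852, so q_1 = (-0.3714, 0.7428, -0.1857, -0.3714, 0.3714).
q_1·a_2 = (-0.3714)·4 + 0.7428·(-2) + (-0.1857)·(-4) + (-0.3714)·(-3) + 0.3714·(-4) = -2.5997.
u_2 = a_2 + 2.5997·q_1 = (3.0345, -0.0690, -4.4828, -3.9655, -3.0345).

u_2 = (3.0345, -0.0690, -4.4828, -3.9655, -3.0345)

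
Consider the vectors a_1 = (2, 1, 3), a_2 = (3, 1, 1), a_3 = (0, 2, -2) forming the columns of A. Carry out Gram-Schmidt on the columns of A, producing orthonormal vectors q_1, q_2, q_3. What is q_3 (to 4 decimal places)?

q_1 = a_1/‖a_1‖ = (2, 1, 3)/3.7417 = (0.5345, 0.2673, 0.8018).
r_{12} = q_1·a_2 = 2.6726.
u_2 = a_2 − 2.6726·q_1 = (1.5714, 0.2857, -1.1429).
‖u_2‖ = 1.9640, so q_2 = (0.8001, 0.1455, -0.5819).
r_{13} = q_1·a_3 = -1.0690; r_{23} = q_2·a_3 = 1.4548.
u_3 = a_3 + 1.0690·q_1 − 1.4548·q_2 = (-0.5926, 2.0741, -0.2963).
‖u_3‖ = 2.1773, so q_3 = (-0.2722, 0.9526, -0.1361).

q_3 = (-0.2722, 0.9526, -0.1361)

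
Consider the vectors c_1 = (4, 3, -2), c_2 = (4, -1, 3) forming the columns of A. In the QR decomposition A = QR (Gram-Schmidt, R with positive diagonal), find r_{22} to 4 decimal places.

q_1 = c_1/‖c_1‖ = (4, 3, -2)/5.3852 = (0.7428, 0.5571, -0.3714).
r_{12} = q_1·c_2 = 1.2999.
u_2 = c_2 − 1.2999·q_1 = (3.0345, -1.7241, 3.4828).
r_{22} = ‖u_2‖ = 4.9306.

r_{22} = 4.9306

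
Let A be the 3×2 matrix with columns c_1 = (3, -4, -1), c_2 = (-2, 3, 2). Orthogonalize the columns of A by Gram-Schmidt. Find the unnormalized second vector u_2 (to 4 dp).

u_2 = (0.3077, -0.0769, 1.2308)

c_1 = (3, -4, -1); ‖c_1‖ = 5.0990, so q_1 = (0.5883, -0.7845, -0.1961).
q_1·c_2 = 0.5883·(-2) + (-0.7845)·3 + (-0.1961)·2 = -3.9223.
u_2 = c_2 + 3.9223·q_1 = (0.3077, -0.0769, 1.2308).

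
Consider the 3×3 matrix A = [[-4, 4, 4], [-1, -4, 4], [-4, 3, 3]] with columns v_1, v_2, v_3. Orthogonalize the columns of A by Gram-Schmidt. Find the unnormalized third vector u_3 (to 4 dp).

u_3 = (0.7825, 0.1647, -0.8237)

v_1 = (-4, -1, -4); ‖v_1‖ = 5.7446, so q_1 = (-0.6963, -0.1741, -0.6963).
q_1·v_2 = (-0.6963)·4 + (-0.1741)·(-4) + (-0.6963)·3 = -4.1779.
u_2 = v_2 + 4.1779·q_1 = (1.0909, -4.7273, 0.0909).
‖u_2‖ = 4.8524, so q_2 = (0.2248, -0.9742, 0.0187).
q_1·v_3 = (-0.6963)·4 + (-0.1741)·4 + (-0.6963)·3 = -5.5705; q_2·v_3 = 0.2248·4 + (-0.9742)·4 + 0.0187·3 = -2.9414.
u_3 = v_3 + 5.5705·q_1 + 2.9414·q_2 = (0.7825, 0.1647, -0.8237).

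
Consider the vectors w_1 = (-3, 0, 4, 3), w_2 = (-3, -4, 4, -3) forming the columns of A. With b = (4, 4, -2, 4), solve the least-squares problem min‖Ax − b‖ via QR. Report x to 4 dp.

x = (0.2548, -1.0416)

w_1 = (-3, 0, 4, 3); ‖w_1‖ = 5.8310, so e_1 = (-0.5145, 0.0000, 0.6860, 0.5145).
e_1·w_2 = (-0.5145)·(-3) + 0.0000·(-4) + 0.6860·4 + 0.5145·(-3) = 2.7440.
u_2 = w_2 − 2.7440·e_1 = (-1.5882, -4.0000, 2.1176, -4.4118).
‖u_2‖ = 6.5169, so e_2 = (-0.2437, -0.6138, 0.3249, -0.6770).
Qᵀb = (-1.3720, -6.7877).
Back-substitute: x_2 = -6.7877/6.5169 = -1.0416.
x_1 = (-1.3720 − 2.7440·(-1.0416))/5.8310 = 0.2548.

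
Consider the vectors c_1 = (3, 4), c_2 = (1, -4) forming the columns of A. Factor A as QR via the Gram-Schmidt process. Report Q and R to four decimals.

Q = [[0.6000, 0.8000], [0.8000, -0.6000]], R = [[5.0000, -2.6000], [0.0000, 3.2000]]

c_1 = (3, 4); ‖c_1‖ = 5.0000, so q_1 = (0.6000, 0.8000).
q_1·c_2 = 0.6000·1 + 0.8000·(-4) = -2.6000.
u_2 = c_2 + 2.6000·q_1 = (2.5600, -1.9200).
‖u_2‖ = 3.2000, so q_2 = (0.8000, -0.6000).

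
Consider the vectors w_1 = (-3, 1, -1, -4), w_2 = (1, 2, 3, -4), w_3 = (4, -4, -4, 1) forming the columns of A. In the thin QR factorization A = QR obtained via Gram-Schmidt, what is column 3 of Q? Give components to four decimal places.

q_3 = (0.6011, -0.4531, -0.4878, -0.4421)

w_1 = (-3, 1, -1, -4); ‖w_1‖ = 5.1962, so q_1 = (-0.5774, 0.1925, -0.1925, -0.7698).
q_1·w_2 = (-0.5774)·1 + 0.1925·2 + (-0.1925)·3 + (-0.7698)·(-4) = 2.3094.
u_2 = w_2 − 2.3094·q_1 = (2.3333, 1.5556, 3.4444, -2.2222).
‖u_2‖ = 4.9666, so q_2 = (0.4698, 0.3132, 0.6935, -0.4474).
q_1·w_3 = (-0.5774)·4 + 0.1925·(-4) + (-0.1925)·(-4) + (-0.7698)·1 = -3.0792; q_2·w_3 = 0.4698·4 + 0.3132·(-4) + 0.6935·(-4) + (-0.4474)·1 = -2.5951.
u_3 = w_3 + 3.0792·q_1 + 2.5951·q_2 = (3.4414, -2.5946, -2.7928, -2.5315).
‖u_3‖ = 5.7257, so q_3 = (0.6011, -0.4531, -0.4878, -0.4421).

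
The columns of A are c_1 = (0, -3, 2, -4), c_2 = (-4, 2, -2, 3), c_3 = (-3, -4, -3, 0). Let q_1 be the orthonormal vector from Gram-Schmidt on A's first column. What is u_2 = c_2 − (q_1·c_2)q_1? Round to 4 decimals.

u_2 = (-4.0000, -0.2759, -0.4828, -0.0345)

c_1 = (0, -3, 2, -4); ‖c_1‖ = 5.3852, so q_1 = (0.0000, -0.5571, 0.3714, -0.7428).
q_1·c_2 = 0.0000·(-4) + (-0.5571)·2 + 0.3714·(-2) + (-0.7428)·3 = -4.0853.
u_2 = c_2 + 4.0853·q_1 = (-4.0000, -0.2759, -0.4828, -0.0345).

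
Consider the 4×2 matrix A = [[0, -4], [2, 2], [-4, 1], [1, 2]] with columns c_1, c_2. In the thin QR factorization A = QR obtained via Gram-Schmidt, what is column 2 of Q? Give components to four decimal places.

e_2 = (-0.8031, 0.3633, 0.2772, 0.3824)

c_1 = (0, 2, -4, 1); ‖c_1‖ = 4.5826, so e_1 = (0.0000, 0.4364, -0.8729, 0.2182).
e_1·c_2 = 0.0000·(-4) + 0.4364·2 + (-0.8729)·1 + 0.2182·2 = 0.4364.
u_2 = c_2 − 0.4364·e_1 = (-4.0000, 1.8095, 1.3810, 1.9048).
‖u_2‖ = 4.9809, so e_2 = (-0.8031, 0.3633, 0.2772, 0.3824).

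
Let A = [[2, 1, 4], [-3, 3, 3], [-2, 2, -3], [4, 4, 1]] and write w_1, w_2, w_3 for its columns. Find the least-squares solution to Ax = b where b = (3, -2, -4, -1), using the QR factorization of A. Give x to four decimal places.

x = (0.4357, -0.8021, 0.6257)

e_1 = w_1/‖w_1‖ = (2, -3, -2, 4)/5.7446 = (0.3482, -0.5222, -0.3482, 0.6963).
r_{12} = e_1·w_2 = 0.8704.
u_2 = w_2 − 0.8704·e_1 = (0.6970, 3.4545, 2.3030, 3.3939).
‖u_2‖ = 5.4076, so e_2 = (0.1289, 0.6388, 0.4259, 0.6276).
r_{13} = e_1·w_3 = 1.5667; r_{23} = e_2·w_3 = 1.7820.
u_3 = w_3 − 1.5667·e_1 − 1.7820·e_2 = (3.2249, 2.6798, -3.2135, -1.2093).
‖u_3‖ = 5.4194, so e_3 = (0.5951, 0.4945, -0.5930, -0.2231).
Qᵀb = (2.7852, -3.2222, 3.3912).
Back-substitute: x_3 = 3.3912/5.4194 = 0.6257.
x_2 = (-3.2222 − 1.7820·0.6257)/5.4076 = -0.8021.
x_1 = (2.7852 − 0.8704·(-0.8021) − 1.5667·0.6257)/5.7446 = 0.4357.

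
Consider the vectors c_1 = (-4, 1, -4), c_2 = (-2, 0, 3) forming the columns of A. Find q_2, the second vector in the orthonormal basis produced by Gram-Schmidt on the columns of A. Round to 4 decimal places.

c_1 = (-4, 1, -4); ‖c_1‖ = 5.7446, so q_1 = (-0.6963, 0.1741, -0.6963).
q_1·c_2 = (-0.6963)·(-2) + 0.1741·0 + (-0.6963)·3 = -0.6963.
u_2 = c_2 + 0.6963·q_1 = (-2.4848, 0.1212, 2.5152).
‖u_2‖ = 3.5377, so q_2 = (-0.7024, 0.0343, 0.7110).

q_2 = (-0.7024, 0.0343, 0.7110)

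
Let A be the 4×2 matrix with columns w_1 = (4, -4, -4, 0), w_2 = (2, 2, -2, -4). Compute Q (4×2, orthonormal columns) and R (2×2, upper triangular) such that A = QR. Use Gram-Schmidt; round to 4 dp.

Q = [[0.5774, 0.2582], [-0.5774, 0.5164], [-0.5774, -0.2582], [0.0000, -0.7746]], R = [[6.9282, 1.1547], [0.0000, 5.1640]]

w_1 = (4, -4, -4, 0); ‖w_1‖ = 6.9282, so e_1 = (0.5774, -0.5774, -0.5774, 0.0000).
e_1·w_2 = 0.5774·2 + (-0.5774)·2 + (-0.5774)·(-2) + 0.0000·(-4) = 1.1547.
u_2 = w_2 − 1.1547·e_1 = (1.3333, 2.6667, -1.3333, -4.0000).
‖u_2‖ = 5.1640, so e_2 = (0.2582, 0.5164, -0.2582, -0.7746).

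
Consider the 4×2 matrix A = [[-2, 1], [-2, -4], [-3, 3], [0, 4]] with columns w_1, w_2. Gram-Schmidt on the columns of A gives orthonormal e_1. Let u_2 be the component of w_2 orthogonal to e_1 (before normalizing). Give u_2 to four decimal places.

w_1 = (-2, -2, -3, 0); ‖w_1‖ = 4.1231, so e_1 = (-0.4851, -0.4851, -0.7276, 0.0000).
e_1·w_2 = (-0.4851)·1 + (-0.4851)·(-4) + (-0.7276)·3 + 0.0000·4 = -0.7276.
u_2 = w_2 + 0.7276·e_1 = (0.6471, -4.3529, 2.4706, 4.0000).

u_2 = (0.6471, -4.3529, 2.4706, 4.0000)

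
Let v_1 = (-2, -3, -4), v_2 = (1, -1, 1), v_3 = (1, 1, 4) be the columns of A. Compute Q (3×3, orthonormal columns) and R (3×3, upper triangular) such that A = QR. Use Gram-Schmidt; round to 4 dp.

Q = [[-0.3714, 0.4836, -0.7926], [-0.5571, -0.7990, -0.2265], [-0.7428, 0.3574, 0.5661]], R = [[5.3852, -0.5571, -3.8996], [0.0000, 1.6400, 1.1144], [0.0000, 0.0000, 1.2455]]

e_1 = v_1/‖v_1‖ = (-2, -3, -4)/5.3852 = (-0.3714, -0.5571, -0.7428).
r_{12} = e_1·v_2 = -0.5571.
u_2 = v_2 + 0.5571·e_1 = (0.7931, -1.3103, 0.5862).
‖u_2‖ = 1.6400, so e_2 = (0.4836, -0.7990, 0.3574).
r_{13} = e_1·v_3 = -3.8996; r_{23} = e_2·v_3 = 1.1144.
u_3 = v_3 + 3.8996·e_1 − 1.1144·e_2 = (-0.9872, -0.2821, 0.7051).
‖u_3‖ = 1.2455, so e_3 = (-0.7926, -0.2265, 0.5661).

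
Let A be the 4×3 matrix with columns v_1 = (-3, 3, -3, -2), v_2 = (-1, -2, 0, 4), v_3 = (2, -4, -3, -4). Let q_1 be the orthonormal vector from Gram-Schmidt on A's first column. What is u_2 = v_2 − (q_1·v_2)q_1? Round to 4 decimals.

v_1 = (-3, 3, -3, -2); ‖v_1‖ = 5.5678, so q_1 = (-0.5388, 0.5388, -0.5388, -0.3592).
q_1·v_2 = (-0.5388)·(-1) + 0.5388·(-2) + (-0.5388)·0 + (-0.3592)·4 = -1.9757.
u_2 = v_2 + 1.9757·q_1 = (-2.0645, -0.9355, -1.0645, 3.2903).

u_2 = (-2.0645, -0.9355, -1.0645, 3.2903)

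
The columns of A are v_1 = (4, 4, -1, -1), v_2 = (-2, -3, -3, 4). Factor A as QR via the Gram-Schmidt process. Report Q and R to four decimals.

v_1 = (4, 4, -1, -1); ‖v_1‖ = 5.8310, so e_1 = (0.6860, 0.6860, -0.1715, -0.1715).
e_1·v_2 = 0.6860·(-2) + 0.6860·(-3) + (-0.1715)·(-3) + (-0.1715)·4 = -3.6015.
u_2 = v_2 + 3.6015·e_1 = (0.4706, -0.5294, -3.6176, 3.3824).
‖u_2‖ = 5.0029, so e_2 = (0.0941, -0.1058, -0.7231, 0.6761).

Q = [[0.6860, 0.0941], [0.6860, -0.1058], [-0.1715, -0.7231], [-0.1715, 0.6761]], R = [[5.8310, -3.6015], [0.0000, 5.0029]]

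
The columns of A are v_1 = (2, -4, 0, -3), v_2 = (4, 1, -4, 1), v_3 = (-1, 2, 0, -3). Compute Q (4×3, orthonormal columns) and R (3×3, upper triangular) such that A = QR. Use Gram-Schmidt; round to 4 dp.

Q = [[0.3714, 0.6745, -0.0979], [-0.7428, 0.1953, 0.5575], [0.0000, -0.6863, -0.1607], [-0.5571, 0.1893, -0.8086]], R = [[5.3852, 0.1857, -0.1857], [0.0000, 5.8280, -0.8520], [0.0000, 0.0000, 3.6386]]

q_1 = v_1/‖v_1‖ = (2, -4, 0, -3)/5.3852 = (0.3714, -0.7428, 0.0000, -0.5571).
r_{12} = q_1·v_2 = 0.1857.
u_2 = v_2 − 0.1857·q_1 = (3.9310, 1.1379, -4.0000, 1.1034).
‖u_2‖ = 5.8280, so q_2 = (0.6745, 0.1953, -0.6863, 0.1893).
r_{13} = q_1·v_3 = -0.1857; r_{23} = q_2·v_3 = -0.8520.
u_3 = v_3 + 0.1857·q_1 + 0.8520·q_2 = (-0.3563, 2.0284, -0.5848, -2.9421).
‖u_3‖ = 3.6386, so q_3 = (-0.0979, 0.5575, -0.1607, -0.8086).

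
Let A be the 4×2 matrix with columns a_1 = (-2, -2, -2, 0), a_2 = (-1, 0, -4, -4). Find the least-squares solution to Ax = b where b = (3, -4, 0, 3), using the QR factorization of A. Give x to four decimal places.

x = (0.7297, -0.6757)

a_1 = (-2, -2, -2, 0); ‖a_1‖ = 3.4641, so q_1 = (-0.5774, -0.5774, -0.5774, 0.0000).
q_1·a_2 = (-0.5774)·(-1) + (-0.5774)·0 + (-0.5774)·(-4) + 0.0000·(-4) = 2.8868.
u_2 = a_2 − 2.8868·q_1 = (0.6667, 1.6667, -2.3333, -4.0000).
‖u_2‖ = 4.9666, so q_2 = (0.1342, 0.3356, -0.4698, -0.8054).
Qᵀb = (0.5774, -3.3558).
Back-substitute: x_2 = -3.3558/4.9666 = -0.6757.
x_1 = (0.5774 − 2.8868·(-0.6757))/3.4641 = 0.7297.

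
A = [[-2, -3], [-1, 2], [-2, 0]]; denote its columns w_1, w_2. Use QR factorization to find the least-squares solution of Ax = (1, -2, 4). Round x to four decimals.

x = (-0.7525, -0.3069)

q_1 = w_1/‖w_1‖ = (-2, -1, -2)/3.0000 = (-0.6667, -0.3333, -0.6667).
r_{12} = q_1·w_2 = 1.3333.
u_2 = w_2 − 1.3333·q_1 = (-2.1111, 2.4444, 0.8889).
‖u_2‖ = 3.3500, so q_2 = (-0.6302, 0.7297, 0.2653).
Qᵀb = (-2.6667, -1.0282).
Back-substitute: x_2 = -1.0282/3.3500 = -0.3069.
x_1 = (-2.6667 − 1.3333·(-0.3069))/3.0000 = -0.7525.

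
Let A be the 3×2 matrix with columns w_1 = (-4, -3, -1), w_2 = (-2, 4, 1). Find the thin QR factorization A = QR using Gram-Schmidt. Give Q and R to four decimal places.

Q = [[-0.7845, -0.6186], [-0.5883, 0.7647], [-0.1961, 0.1804]], R = [[5.0990, -0.9806], [0.0000, 4.4764]]

q_1 = w_1/‖w_1‖ = (-4, -3, -1)/5.0990 = (-0.7845, -0.5883, -0.1961).
r_{12} = q_1·w_2 = -0.9806.
u_2 = w_2 + 0.9806·q_1 = (-2.7692, 3.4231, 0.8077).
‖u_2‖ = 4.4764, so q_2 = (-0.6186, 0.7647, 0.1804).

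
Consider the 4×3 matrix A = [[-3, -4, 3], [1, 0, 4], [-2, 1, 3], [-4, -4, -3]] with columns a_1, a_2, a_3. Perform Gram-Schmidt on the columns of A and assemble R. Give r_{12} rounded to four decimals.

a_1 = (-3, 1, -2, -4); ‖a_1‖ = 5.4772, so e_1 = (-0.5477, 0.1826, -0.3651, -0.7303).
r_{12} = e_1·a_2 = 4.7469.

r_{12} = 4.7469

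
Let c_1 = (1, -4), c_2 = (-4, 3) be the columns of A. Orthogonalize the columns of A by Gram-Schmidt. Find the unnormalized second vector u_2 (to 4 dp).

c_1 = (1, -4); ‖c_1‖ = 4.1231, so e_1 = (0.2425, -0.9701).
e_1·c_2 = 0.2425·(-4) + (-0.9701)·3 = -3.8806.
u_2 = c_2 + 3.8806·e_1 = (-3.0588, -0.7647).

u_2 = (-3.0588, -0.7647)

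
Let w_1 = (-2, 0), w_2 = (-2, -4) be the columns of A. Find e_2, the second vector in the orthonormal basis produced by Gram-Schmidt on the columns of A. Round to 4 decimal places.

w_1 = (-2, 0); ‖w_1‖ = 2.0000, so e_1 = (-1.0000, 0.0000).
e_1·w_2 = (-1.0000)·(-2) + 0.0000·(-4) = 2.0000.
u_2 = w_2 − 2.0000·e_1 = (0.0000, -4.0000).
‖u_2‖ = 4.0000, so e_2 = (0.0000, -1.0000).

e_2 = (0.0000, -1.0000)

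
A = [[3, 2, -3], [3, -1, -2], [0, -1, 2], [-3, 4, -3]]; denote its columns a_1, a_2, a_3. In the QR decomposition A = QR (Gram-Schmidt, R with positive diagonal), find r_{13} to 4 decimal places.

q_1 = a_1/‖a_1‖ = (3, 3, 0, -3)/5.1962 = (0.5774, 0.5774, 0.0000, -0.5774).
r_{13} = q_1·a_3 = -1.1547.

r_{13} = -1.1547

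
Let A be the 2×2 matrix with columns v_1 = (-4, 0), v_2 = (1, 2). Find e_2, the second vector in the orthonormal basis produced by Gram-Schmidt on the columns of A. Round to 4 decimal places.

v_1 = (-4, 0); ‖v_1‖ = 4.0000, so e_1 = (-1.0000, 0.0000).
e_1·v_2 = (-1.0000)·1 + 0.0000·2 = -1.0000.
u_2 = v_2 + 1.0000·e_1 = (0.0000, 2.0000).
‖u_2‖ = 2.0000, so e_2 = (0.0000, 1.0000).

e_2 = (0.0000, 1.0000)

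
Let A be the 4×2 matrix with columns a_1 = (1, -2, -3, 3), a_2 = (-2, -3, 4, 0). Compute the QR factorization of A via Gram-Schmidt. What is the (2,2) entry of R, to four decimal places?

r_{22} = 5.1203

a_1 = (1, -2, -3, 3); ‖a_1‖ = 4.7958, so q_1 = (0.2085, -0.4170, -0.6255, 0.6255).
q_1·a_2 = 0.2085·(-2) + (-0.4170)·(-3) + (-0.6255)·4 + 0.6255·0 = -1.6681.
u_2 = a_2 + 1.6681·q_1 = (-1.6522, -3.6957, 2.9565, 1.0435).
r_{22} = ‖u_2‖ = 5.1203.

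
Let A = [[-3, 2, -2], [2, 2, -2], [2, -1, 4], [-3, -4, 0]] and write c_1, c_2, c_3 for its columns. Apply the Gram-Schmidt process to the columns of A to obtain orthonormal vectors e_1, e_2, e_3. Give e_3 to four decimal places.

e_3 = (0.3496, -0.5808, 0.6776, -0.2850)

c_1 = (-3, 2, 2, -3); ‖c_1‖ = 5.0990, so e_1 = (-0.5883, 0.3922, 0.3922, -0.5883).
e_1·c_2 = (-0.5883)·2 + 0.3922·2 + 0.3922·(-1) + (-0.5883)·(-4) = 1.5689.
u_2 = c_2 − 1.5689·e_1 = (2.9231, 1.3846, -1.6154, -3.0769).
‖u_2‖ = 4.7475, so e_2 = (0.6157, 0.2917, -0.3403, -0.6481).
e_1·c_3 = (-0.5883)·(-2) + 0.3922·(-2) + 0.3922·4 + (-0.5883)·0 = 1.9612; e_2·c_3 = 0.6157·(-2) + 0.2917·(-2) + (-0.3403)·4 + (-0.6481)·0 = -3.1758.
u_3 = c_3 − 1.9612·e_1 + 3.1758·e_2 = (1.1092, -1.8430, 2.1502, -0.9044).
‖u_3‖ = 3.1731, so e_3 = (0.3496, -0.5808, 0.6776, -0.2850).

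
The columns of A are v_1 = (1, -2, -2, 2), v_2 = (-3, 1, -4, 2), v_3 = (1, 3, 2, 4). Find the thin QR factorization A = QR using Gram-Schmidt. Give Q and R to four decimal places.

e_1 = v_1/‖v_1‖ = (1, -2, -2, 2)/3.6056 = (0.2774, -0.5547, -0.5547, 0.5547).
r_{12} = e_1·v_2 = 1.9415.
u_2 = v_2 − 1.9415·e_1 = (-3.5385, 2.0769, -2.9231, 0.9231).
‖u_2‖ = 5.1216, so e_2 = (-0.6909, 0.4055, -0.5707, 0.1802).
r_{13} = e_1·v_3 = -0.2774; r_{23} = e_2·v_3 = 0.1051.
u_3 = v_3 + 0.2774·e_1 − 0.1051·e_2 = (1.1496, 2.8035, 1.9062, 4.1349).
‖u_3‖ = 5.4692, so e_3 = (0.2102, 0.5126, 0.3485, 0.7560).

Q = [[0.2774, -0.6909, 0.2102], [-0.5547, 0.4055, 0.5126], [-0.5547, -0.5707, 0.3485], [0.5547, 0.1802, 0.7560]], R = [[3.6056, 1.9415, -0.2774], [0.0000, 5.1216, 0.1051], [0.0000, 0.0000, 5.4692]]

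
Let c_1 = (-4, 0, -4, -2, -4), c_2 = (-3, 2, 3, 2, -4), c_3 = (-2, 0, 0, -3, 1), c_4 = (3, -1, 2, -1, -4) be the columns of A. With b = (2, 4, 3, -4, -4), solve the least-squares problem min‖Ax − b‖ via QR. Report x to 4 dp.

c_1 = (-4, 0, -4, -2, -4); ‖c_1‖ = 7.2111, so e_1 = (-0.5547, 0.0000, -0.5547, -0.2774, -0.5547).
e_1·c_2 = (-0.5547)·(-3) + 0.0000·2 + (-0.5547)·3 + (-0.2774)·2 + (-0.5547)·(-4) = 1.6641.
u_2 = c_2 − 1.6641·e_1 = (-2.0769, 2.0000, 3.9231, 2.4615, -3.0769).
‖u_2‖ = 6.2634, so e_2 = (-0.3316, 0.3193, 0.6263, 0.3930, -0.4913).
e_1·c_3 = (-0.5547)·(-2) + 0.0000·0 + (-0.5547)·0 + (-0.2774)·(-3) + (-0.5547)·1 = 1.3868; e_2·c_3 = (-0.3316)·(-2) + 0.3193·0 + 0.6263·0 + 0.3930·(-3) + (-0.4913)·1 = -1.0071.
u_3 = c_3 − 1.3868·e_1 + 1.0071·e_2 = (-1.5647, 0.3216, 1.4000, -2.2196, 1.2745).
‖u_3‖ = 3.3261, so e_3 = (-0.4704, 0.0967, 0.4209, -0.6673, 0.3832).
e_1·c_4 = (-0.5547)·3 + 0.0000·(-1) + (-0.5547)·2 + (-0.2774)·(-1) + (-0.5547)·(-4) = -0.2774; e_2·c_4 = (-0.3316)·3 + 0.3193·(-1) + 0.6263·2 + 0.3930·(-1) + (-0.4913)·(-4) = 1.5106; e_3·c_4 = (-0.4704)·3 + 0.0967·(-1) + 0.4209·2 + (-0.6673)·(-1) + 0.3832·(-4) = -1.5316.
u_4 = c_4 + 0.2774·e_1 − 1.5106·e_2 + 1.5316·e_3 = (2.6266, -1.3343, 1.5447, -2.6927, -2.8249).
‖u_4‖ = 5.1279, so e_4 = (0.5122, -0.2602, 0.3012, -0.5251, -0.5509).
Qᵀb = (0.5547, 2.8861, 1.8452, 5.1912).
Back-substitute: x_4 = 5.1912/5.1279 = 1.0123.
x_3 = (1.8452 + 1.5316·1.0123)/3.3261 = 1.0209.
x_2 = (2.8861 + 1.0071·1.0209 − 1.5106·1.0123)/6.2634 = 0.3808.
x_1 = (0.5547 − 1.6641·0.3808 − 1.3868·1.0209 + 0.2774·1.0123)/7.2111 = -0.1683.

x = (-0.1683, 0.3808, 1.0209, 1.0123)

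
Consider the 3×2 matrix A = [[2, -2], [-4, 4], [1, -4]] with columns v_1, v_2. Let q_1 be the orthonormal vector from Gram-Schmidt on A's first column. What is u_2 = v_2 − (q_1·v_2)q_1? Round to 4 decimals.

u_2 = (0.2857, -0.5714, -2.8571)

v_1 = (2, -4, 1); ‖v_1‖ = 4.5826, so q_1 = (0.4364, -0.8729, 0.2182).
q_1·v_2 = 0.4364·(-2) + (-0.8729)·4 + 0.2182·(-4) = -5.2372.
u_2 = v_2 + 5.2372·q_1 = (0.2857, -0.5714, -2.8571).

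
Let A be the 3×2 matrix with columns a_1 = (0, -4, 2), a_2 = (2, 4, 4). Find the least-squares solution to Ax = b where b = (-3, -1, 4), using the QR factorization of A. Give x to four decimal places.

a_1 = (0, -4, 2); ‖a_1‖ = 4.4721, so q_1 = (0.0000, -0.8944, 0.4472).
q_1·a_2 = 0.0000·2 + (-0.8944)·4 + 0.4472·4 = -1.7889.
u_2 = a_2 + 1.7889·q_1 = (2.0000, 2.4000, 4.8000).
‖u_2‖ = 5.7271, so q_2 = (0.3492, 0.4191, 0.8381).
Qᵀb = (2.6833, 1.8858).
Back-substitute: x_2 = 1.8858/5.7271 = 0.3293.
x_1 = (2.6833 + 1.7889·0.3293)/4.4721 = 0.7317.

x = (0.7317, 0.3293)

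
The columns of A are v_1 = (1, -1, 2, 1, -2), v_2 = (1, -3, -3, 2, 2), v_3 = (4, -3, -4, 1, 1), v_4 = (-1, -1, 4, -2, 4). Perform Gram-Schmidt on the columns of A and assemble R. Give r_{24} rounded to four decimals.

e_1 = v_1/‖v_1‖ = (1, -1, 2, 1, -2)/3.3166 = (0.3015, -0.3015, 0.6030, 0.3015, -0.6030).
r_{12} = e_1·v_2 = -1.2060.
u_2 = v_2 + 1.2060·e_1 = (1.3636, -3.3636, -2.2727, 2.3636, 1.2727).
‖u_2‖ = 5.0543, so e_2 = (0.2698, -0.6655, -0.4497, 0.4677, 0.2518).
r_{24} = e_2·v_4 = -1.3310.

r_{24} = -1.3310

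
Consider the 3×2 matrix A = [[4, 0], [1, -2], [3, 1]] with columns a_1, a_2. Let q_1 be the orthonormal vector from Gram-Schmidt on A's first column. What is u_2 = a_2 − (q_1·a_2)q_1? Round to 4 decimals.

u_2 = (-0.1538, -2.0385, 0.8846)

a_1 = (4, 1, 3); ‖a_1‖ = 5.0990, so q_1 = (0.7845, 0.1961, 0.5883).
q_1·a_2 = 0.7845·0 + 0.1961·(-2) + 0.5883·1 = 0.1961.
u_2 = a_2 − 0.1961·q_1 = (-0.1538, -2.0385, 0.8846).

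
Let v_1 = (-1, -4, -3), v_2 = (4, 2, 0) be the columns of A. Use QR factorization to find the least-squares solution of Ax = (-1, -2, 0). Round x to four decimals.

v_1 = (-1, -4, -3); ‖v_1‖ = 5.0990, so q_1 = (-0.1961, -0.7845, -0.5883).
q_1·v_2 = (-0.1961)·4 + (-0.7845)·2 + (-0.5883)·0 = -2.3534.
u_2 = v_2 + 2.3534·q_1 = (3.5385, 0.1538, -1.3846).
‖u_2‖ = 3.8028, so q_2 = (0.9305, 0.0405, -0.3641).
Qᵀb = (1.7650, -1.0114).
Back-substitute: x_2 = -1.0114/3.8028 = -0.2660.
x_1 = (1.7650 + 2.3534·(-0.2660))/5.0990 = 0.2234.

x = (0.2234, -0.2660)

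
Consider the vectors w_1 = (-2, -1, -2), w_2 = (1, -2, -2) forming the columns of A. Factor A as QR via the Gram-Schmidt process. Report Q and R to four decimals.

Q = [[-0.6667, 0.7029], [-0.3333, -0.5788], [-0.6667, -0.4134]], R = [[3.0000, 1.3333], [0.0000, 2.6874]]

q_1 = w_1/‖w_1‖ = (-2, -1, -2)/3.0000 = (-0.6667, -0.3333, -0.6667).
r_{12} = q_1·w_2 = 1.3333.
u_2 = w_2 − 1.3333·q_1 = (1.8889, -1.5556, -1.1111).
‖u_2‖ = 2.6874, so q_2 = (0.7029, -0.5788, -0.4134).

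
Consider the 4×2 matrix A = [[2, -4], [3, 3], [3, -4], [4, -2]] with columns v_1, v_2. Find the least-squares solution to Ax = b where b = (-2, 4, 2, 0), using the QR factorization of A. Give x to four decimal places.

q_1 = v_1/‖v_1‖ = (2, 3, 3, 4)/6.1644 = (0.3244, 0.4867, 0.4867, 0.6489).
r_{12} = q_1·v_2 = -3.0822.
u_2 = v_2 + 3.0822·q_1 = (-3.0000, 4.5000, -2.5000, 0.0000).
‖u_2‖ = 5.9582, so q_2 = (-0.5035, 0.7553, -0.4196, 0.0000).
Qᵀb = (2.2711, 3.1889).
Back-substitute: x_2 = 3.1889/5.9582 = 0.5352.
x_1 = (2.2711 + 3.0822·0.5352)/6.1644 = 0.6360.

x = (0.6360, 0.5352)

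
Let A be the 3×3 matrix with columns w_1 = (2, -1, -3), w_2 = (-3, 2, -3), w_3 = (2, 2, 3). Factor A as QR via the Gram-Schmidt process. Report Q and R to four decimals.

q_1 = w_1/‖w_1‖ = (2, -1, -3)/3.7417 = (0.5345, -0.2673, -0.8018).
r_{12} = q_1·w_2 = 0.2673.
u_2 = w_2 − 0.2673·q_1 = (-3.1429, 2.0714, -2.7857).
‖u_2‖ = 4.6828, so q_2 = (-0.6711, 0.4423, -0.5949).
r_{13} = q_1·w_3 = -1.8708; r_{23} = q_2·w_3 = -2.2423.
u_3 = w_3 + 1.8708·q_1 + 2.2423·q_2 = (1.4951, 2.4919, 0.1661).
‖u_3‖ = 2.9107, so q_3 = (0.5137, 0.8561, 0.0571).

Q = [[0.5345, -0.6711, 0.5137], [-0.2673, 0.4423, 0.8561], [-0.8018, -0.5949, 0.0571]], R = [[3.7417, 0.2673, -1.8708], [0.0000, 4.6828, -2.2423], [0.0000, 0.0000, 2.9107]]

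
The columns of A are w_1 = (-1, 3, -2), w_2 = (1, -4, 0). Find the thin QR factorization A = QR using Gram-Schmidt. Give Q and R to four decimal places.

q_1 = w_1/‖w_1‖ = (-1, 3, -2)/3.7417 = (-0.2673, 0.8018, -0.5345).
r_{12} = q_1·w_2 = -3.4744.
u_2 = w_2 + 3.4744·q_1 = (0.0714, -1.2143, -1.8571).
‖u_2‖ = 2.2200, so q_2 = (0.0322, -0.5470, -0.8365).

Q = [[-0.2673, 0.0322], [0.8018, -0.5470], [-0.5345, -0.8365]], R = [[3.7417, -3.4744], [0.0000, 2.2200]]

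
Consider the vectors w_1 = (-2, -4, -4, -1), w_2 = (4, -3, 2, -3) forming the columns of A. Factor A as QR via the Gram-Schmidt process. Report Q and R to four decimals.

Q = [[-0.3288, 0.6403], [-0.6576, -0.5044], [-0.6576, 0.3070], [-0.1644, -0.4912]], R = [[6.0828, -0.1644], [0.0000, 6.1622]]

q_1 = w_1/‖w_1‖ = (-2, -4, -4, -1)/6.0828 = (-0.3288, -0.6576, -0.6576, -0.1644).
r_{12} = q_1·w_2 = -0.1644.
u_2 = w_2 + 0.1644·q_1 = (3.9459, -3.1081, 1.8919, -3.0270).
‖u_2‖ = 6.1622, so q_2 = (0.6403, -0.5044, 0.3070, -0.4912).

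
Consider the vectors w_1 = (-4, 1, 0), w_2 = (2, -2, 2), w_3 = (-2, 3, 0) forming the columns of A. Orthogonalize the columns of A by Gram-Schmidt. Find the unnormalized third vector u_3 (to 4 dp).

w_1 = (-4, 1, 0); ‖w_1‖ = 4.1231, so q_1 = (-0.9701, 0.2425, 0.0000).
q_1·w_2 = (-0.9701)·2 + 0.2425·(-2) + 0.0000·2 = -2.4254.
u_2 = w_2 + 2.4254·q_1 = (-0.3529, -1.4118, 2.0000).
‖u_2‖ = 2.4734, so q_2 = (-0.1427, -0.5708, 0.8086).
q_1·w_3 = (-0.9701)·(-2) + 0.2425·3 + 0.0000·0 = 2.6679; q_2·w_3 = (-0.1427)·(-2) + (-0.5708)·3 + 0.8086·0 = -1.4270.
u_3 = w_3 − 2.6679·q_1 + 1.4270·q_2 = (0.3846, 1.5385, 1.1538).

u_3 = (0.3846, 1.5385, 1.1538)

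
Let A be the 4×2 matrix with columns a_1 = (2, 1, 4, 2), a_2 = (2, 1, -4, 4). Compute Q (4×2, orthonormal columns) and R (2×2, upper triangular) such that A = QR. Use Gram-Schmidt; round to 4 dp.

Q = [[0.4000, 0.3701], [0.2000, 0.1850], [0.8000, -0.5815], [0.4000, 0.7005]], R = [[5.0000, -0.6000], [0.0000, 6.0531]]

a_1 = (2, 1, 4, 2); ‖a_1‖ = 5.0000, so e_1 = (0.4000, 0.2000, 0.8000, 0.4000).
e_1·a_2 = 0.4000·2 + 0.2000·1 + 0.8000·(-4) + 0.4000·4 = -0.6000.
u_2 = a_2 + 0.6000·e_1 = (2.2400, 1.1200, -3.5200, 4.2400).
‖u_2‖ = 6.0531, so e_2 = (0.3701, 0.1850, -0.5815, 0.7005).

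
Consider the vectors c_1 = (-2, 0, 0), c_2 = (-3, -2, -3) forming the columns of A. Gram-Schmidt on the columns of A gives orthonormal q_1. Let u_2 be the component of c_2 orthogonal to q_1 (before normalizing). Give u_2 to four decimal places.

u_2 = (0.0000, -2.0000, -3.0000)

c_1 = (-2, 0, 0); ‖c_1‖ = 2.0000, so q_1 = (-1.0000, 0.0000, 0.0000).
q_1·c_2 = (-1.0000)·(-3) + 0.0000·(-2) + 0.0000·(-3) = 3.0000.
u_2 = c_2 − 3.0000·q_1 = (0.0000, -2.0000, -3.0000).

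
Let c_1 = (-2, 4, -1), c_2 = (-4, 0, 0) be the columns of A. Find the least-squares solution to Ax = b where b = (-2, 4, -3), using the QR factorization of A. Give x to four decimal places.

x = (1.1176, -0.0588)

c_1 = (-2, 4, -1); ‖c_1‖ = 4.5826, so e_1 = (-0.4364, 0.8729, -0.2182).
e_1·c_2 = (-0.4364)·(-4) + 0.8729·0 + (-0.2182)·0 = 1.7457.
u_2 = c_2 − 1.7457·e_1 = (-3.2381, -1.5238, 0.3810).
‖u_2‖ = 3.5989, so e_2 = (-0.8997, -0.4234, 0.1059).
Qᵀb = (5.0190, -0.2117).
Back-substitute: x_2 = -0.2117/3.5989 = -0.0588.
x_1 = (5.0190 − 1.7457·(-0.0588))/4.5826 = 1.1176.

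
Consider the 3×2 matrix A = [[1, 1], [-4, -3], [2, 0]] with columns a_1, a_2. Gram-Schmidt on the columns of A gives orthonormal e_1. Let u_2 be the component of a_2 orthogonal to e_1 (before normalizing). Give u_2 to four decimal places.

a_1 = (1, -4, 2); ‖a_1‖ = 4.5826, so e_1 = (0.2182, -0.8729, 0.4364).
e_1·a_2 = 0.2182·1 + (-0.8729)·(-3) + 0.4364·0 = 2.8368.
u_2 = a_2 − 2.8368·e_1 = (0.3810, -0.5238, -1.2381).

u_2 = (0.3810, -0.5238, -1.2381)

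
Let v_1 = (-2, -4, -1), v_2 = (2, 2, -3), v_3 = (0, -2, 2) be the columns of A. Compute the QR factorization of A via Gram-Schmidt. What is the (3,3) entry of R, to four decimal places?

r_{33} = 1.4446

q_1 = v_1/‖v_1‖ = (-2, -4, -1)/4.5826 = (-0.4364, -0.8729, -0.2182).
r_{12} = q_1·v_2 = -1.9640.
u_2 = v_2 + 1.9640·q_1 = (1.1429, 0.2857, -3.4286).
‖u_2‖ = 3.6253, so q_2 = (0.3152, 0.0788, -0.9457).
r_{13} = q_1·v_3 = 1.3093; r_{23} = q_2·v_3 = -2.0491.
u_3 = v_3 − 1.3093·q_1 + 2.0491·q_2 = (1.2174, -0.6957, 0.3478).
r_{33} = ‖u_3‖ = 1.4446.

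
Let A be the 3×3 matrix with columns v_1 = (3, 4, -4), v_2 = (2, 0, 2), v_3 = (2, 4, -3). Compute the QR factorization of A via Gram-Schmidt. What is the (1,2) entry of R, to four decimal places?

r_{12} = -0.3123

q_1 = v_1/‖v_1‖ = (3, 4, -4)/6.4031 = (0.4685, 0.6247, -0.6247).
r_{12} = q_1·v_2 = -0.3123.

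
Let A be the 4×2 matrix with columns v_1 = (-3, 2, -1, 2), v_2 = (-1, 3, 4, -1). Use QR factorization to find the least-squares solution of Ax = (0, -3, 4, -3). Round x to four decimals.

v_1 = (-3, 2, -1, 2); ‖v_1‖ = 4.2426, so e_1 = (-0.7071, 0.4714, -0.2357, 0.4714).
e_1·v_2 = (-0.7071)·(-1) + 0.4714·3 + (-0.2357)·4 + 0.4714·(-1) = 0.7071.
u_2 = v_2 − 0.7071·e_1 = (-0.5000, 2.6667, 4.1667, -1.3333).
‖u_2‖ = 5.1478, so e_2 = (-0.0971, 0.5180, 0.8094, -0.2590).
Qᵀb = (-3.7712, 2.4606).
Back-substitute: x_2 = 2.4606/5.1478 = 0.4780.
x_1 = (-3.7712 − 0.7071·0.4780)/4.2426 = -0.9686.

x = (-0.9686, 0.4780)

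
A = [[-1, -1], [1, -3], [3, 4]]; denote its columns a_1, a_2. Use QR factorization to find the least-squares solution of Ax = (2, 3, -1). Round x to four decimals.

x = (0.5269, -0.7796)

e_1 = a_1/‖a_1‖ = (-1, 1, 3)/3.3166 = (-0.3015, 0.3015, 0.9045).
r_{12} = e_1·a_2 = 3.0151.
u_2 = a_2 − 3.0151·e_1 = (-0.0909, -3.9091, 1.2727).
‖u_2‖ = 4.1121, so e_2 = (-0.0221, -0.9506, 0.3095).
Qᵀb = (-0.6030, -3.2056).
Back-substitute: x_2 = -3.2056/4.1121 = -0.7796.
x_1 = (-0.6030 − 3.0151·(-0.7796))/3.3166 = 0.5269.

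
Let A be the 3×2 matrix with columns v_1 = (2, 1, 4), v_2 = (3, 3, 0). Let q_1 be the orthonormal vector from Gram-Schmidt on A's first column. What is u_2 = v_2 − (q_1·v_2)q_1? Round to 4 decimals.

v_1 = (2, 1, 4); ‖v_1‖ = 4.5826, so q_1 = (0.4364, 0.2182, 0.8729).
q_1·v_2 = 0.4364·3 + 0.2182·3 + 0.8729·0 = 1.9640.
u_2 = v_2 − 1.9640·q_1 = (2.1429, 2.5714, -1.7143).

u_2 = (2.1429, 2.5714, -1.7143)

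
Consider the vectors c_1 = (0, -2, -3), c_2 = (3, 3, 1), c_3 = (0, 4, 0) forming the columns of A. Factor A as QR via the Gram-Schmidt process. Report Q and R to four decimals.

Q = [[0.0000, 0.8395, -0.5433], [-0.5547, 0.4521, 0.6985], [-0.8321, -0.3014, -0.4657]], R = [[3.6056, -2.4962, -2.2188], [0.0000, 3.5734, 1.8082], [0.0000, 0.0000, 2.7941]]

c_1 = (0, -2, -3); ‖c_1‖ = 3.6056, so e_1 = (0.0000, -0.5547, -0.8321).
e_1·c_2 = 0.0000·3 + (-0.5547)·3 + (-0.8321)·1 = -2.4962.
u_2 = c_2 + 2.4962·e_1 = (3.0000, 1.6154, -1.0769).
‖u_2‖ = 3.5734, so e_2 = (0.8395, 0.4521, -0.3014).
e_1·c_3 = 0.0000·0 + (-0.5547)·4 + (-0.8321)·0 = -2.2188; e_2·c_3 = 0.8395·0 + 0.4521·4 + (-0.3014)·0 = 1.8082.
u_3 = c_3 + 2.2188·e_1 − 1.8082·e_2 = (-1.5181, 1.9518, -1.3012).
‖u_3‖ = 2.7941, so e_3 = (-0.5433, 0.6985, -0.4657).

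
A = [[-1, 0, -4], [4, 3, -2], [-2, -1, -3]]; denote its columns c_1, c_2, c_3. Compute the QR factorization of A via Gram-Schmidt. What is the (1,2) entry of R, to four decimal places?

e_1 = c_1/‖c_1‖ = (-1, 4, -2)/4.5826 = (-0.2182, 0.8729, -0.4364).
r_{12} = e_1·c_2 = 3.0551.

r_{12} = 3.0551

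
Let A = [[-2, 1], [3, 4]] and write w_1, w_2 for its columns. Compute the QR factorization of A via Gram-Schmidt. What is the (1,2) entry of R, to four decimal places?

w_1 = (-2, 3); ‖w_1‖ = 3.6056, so q_1 = (-0.5547, 0.8321).
r_{12} = q_1·w_2 = 2.7735.

r_{12} = 2.7735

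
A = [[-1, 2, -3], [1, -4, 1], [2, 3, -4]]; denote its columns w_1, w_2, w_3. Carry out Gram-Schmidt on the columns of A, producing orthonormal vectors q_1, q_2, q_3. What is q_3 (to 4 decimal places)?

w_1 = (-1, 1, 2); ‖w_1‖ = 2.4495, so q_1 = (-0.4082, 0.4082, 0.8165).
q_1·w_2 = (-0.4082)·2 + 0.4082·(-4) + 0.8165·3 = 0.0000.
u_2 = w_2 − 0.0000·q_1 = (2.0000, -4.0000, 3.0000).
‖u_2‖ = 5.3852, so q_2 = (0.3714, -0.7428, 0.5571).
q_1·w_3 = (-0.4082)·(-3) + 0.4082·1 + 0.8165·(-4) = -1.6330; q_2·w_3 = 0.3714·(-3) + (-0.7428)·1 + 0.5571·(-4) = -4.0853.
u_3 = w_3 + 1.6330·q_1 + 4.0853·q_2 = (-2.1494, -1.3678, -0.3908).
‖u_3‖ = 2.5775, so q_3 = (-0.8339, -0.5307, -0.1516).

q_3 = (-0.8339, -0.5307, -0.1516)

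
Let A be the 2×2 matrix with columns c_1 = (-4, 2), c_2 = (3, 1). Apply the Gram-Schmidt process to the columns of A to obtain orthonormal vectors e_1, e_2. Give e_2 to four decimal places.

e_1 = c_1/‖c_1‖ = (-4, 2)/4.4721 = (-0.8944, 0.4472).
r_{12} = e_1·c_2 = -2.2361.
u_2 = c_2 + 2.2361·e_1 = (1.0000, 2.0000).
‖u_2‖ = 2.2361, so e_2 = (0.4472, 0.8944).

e_2 = (0.4472, 0.8944)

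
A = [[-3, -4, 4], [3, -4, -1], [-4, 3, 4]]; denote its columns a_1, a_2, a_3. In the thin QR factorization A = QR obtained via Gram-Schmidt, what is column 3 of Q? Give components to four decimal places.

e_1 = a_1/‖a_1‖ = (-3, 3, -4)/5.8310 = (-0.5145, 0.5145, -0.6860).
r_{12} = e_1·a_2 = -2.0580.
u_2 = a_2 + 2.0580·e_1 = (-5.0588, -2.9412, 1.5882).
‖u_2‖ = 6.0634, so e_2 = (-0.8343, -0.4851, 0.2619).
r_{13} = e_1·a_3 = -5.3165; r_{23} = e_2·a_3 = -1.8045.
u_3 = a_3 + 5.3165·e_1 + 1.8045·e_2 = (-0.2408, 0.8600, 0.8256).
‖u_3‖ = 1.2162, so e_3 = (-0.1980, 0.7071, 0.6788).

e_3 = (-0.1980, 0.7071, 0.6788)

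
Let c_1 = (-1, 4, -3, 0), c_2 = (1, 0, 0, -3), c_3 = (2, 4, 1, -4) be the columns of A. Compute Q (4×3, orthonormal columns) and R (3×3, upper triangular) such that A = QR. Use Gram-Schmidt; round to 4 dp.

c_1 = (-1, 4, -3, 0); ‖c_1‖ = 5.0990, so e_1 = (-0.1961, 0.7845, -0.5883, 0.0000).
e_1·c_2 = (-0.1961)·1 + 0.7845·0 + (-0.5883)·0 + 0.0000·(-3) = -0.1961.
u_2 = c_2 + 0.1961·e_1 = (0.9615, 0.1538, -0.1154, -3.0000).
‖u_2‖ = 3.1562, so e_2 = (0.3047, 0.0487, -0.0366, -0.9505).
e_1·c_3 = (-0.1961)·2 + 0.7845·4 + (-0.5883)·1 + 0.0000·(-4) = 2.1573; e_2·c_3 = 0.3047·2 + 0.0487·4 + (-0.0366)·1 + (-0.9505)·(-4) = 4.5698.
u_3 = c_3 − 2.1573·e_1 − 4.5698·e_2 = (1.0309, 2.0849, 2.4363, 0.3436).
‖u_3‖ = 3.3858, so e_3 = (0.3045, 0.6158, 0.7196, 0.1015).

Q = [[-0.1961, 0.3047, 0.3045], [0.7845, 0.0487, 0.6158], [-0.5883, -0.0366, 0.7196], [0.0000, -0.9505, 0.1015]], R = [[5.0990, -0.1961, 2.1573], [0.0000, 3.1562, 4.5698], [0.0000, 0.0000, 3.3858]]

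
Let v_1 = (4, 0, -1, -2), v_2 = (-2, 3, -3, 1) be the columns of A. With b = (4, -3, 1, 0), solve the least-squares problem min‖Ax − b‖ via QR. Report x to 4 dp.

v_1 = (4, 0, -1, -2); ‖v_1‖ = 4.5826, so q_1 = (0.8729, 0.0000, -0.2182, -0.4364).
q_1·v_2 = 0.8729·(-2) + 0.0000·3 + (-0.2182)·(-3) + (-0.4364)·1 = -1.5275.
u_2 = v_2 + 1.5275·q_1 = (-0.6667, 3.0000, -3.3333, 0.3333).
‖u_2‖ = 4.5461, so q_2 = (-0.1466, 0.6599, -0.7332, 0.0733).
Qᵀb = (3.2733, -3.2996).
Back-substitute: x_2 = -3.2996/4.5461 = -0.7258.
x_1 = (3.2733 + 1.5275·(-0.7258))/4.5826 = 0.4724.

x = (0.4724, -0.7258)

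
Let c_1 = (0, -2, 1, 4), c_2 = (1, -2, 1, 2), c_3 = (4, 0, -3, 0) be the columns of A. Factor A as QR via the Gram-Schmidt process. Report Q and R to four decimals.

e_1 = c_1/‖c_1‖ = (0, -2, 1, 4)/4.5826 = (0.0000, -0.4364, 0.2182, 0.8729).
r_{12} = e_1·c_2 = 2.8368.
u_2 = c_2 − 2.8368·e_1 = (1.0000, -0.7619, 0.3810, -0.4762).
‖u_2‖ = 1.3973, so e_2 = (0.7157, -0.5453, 0.2726, -0.3408).
r_{13} = e_1·c_3 = -0.6547; r_{23} = e_2·c_3 = 2.0448.
u_3 = c_3 + 0.6547·e_1 − 2.0448·e_2 = (2.5366, 0.8293, -3.4146, 1.2683).
‖u_3‖ = 4.5156, so e_3 = (0.5617, 0.1836, -0.7562, 0.2809).

Q = [[0.0000, 0.7157, 0.5617], [-0.4364, -0.5453, 0.1836], [0.2182, 0.2726, -0.7562], [0.8729, -0.3408, 0.2809]], R = [[4.5826, 2.8368, -0.6547], [0.0000, 1.3973, 2.0448], [0.0000, 0.0000, 4.5156]]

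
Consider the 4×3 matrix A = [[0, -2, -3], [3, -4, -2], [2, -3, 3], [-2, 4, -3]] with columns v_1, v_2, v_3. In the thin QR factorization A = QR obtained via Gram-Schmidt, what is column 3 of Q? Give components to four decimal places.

q_3 = (-0.4100, -0.6245, 0.4291, -0.5077)

q_1 = v_1/‖v_1‖ = (0, 3, 2, -2)/4.1231 = (0.0000, 0.7276, 0.4851, -0.4851).
r_{12} = q_1·v_2 = -6.3059.
u_2 = v_2 + 6.3059·q_1 = (-2.0000, 0.5882, 0.0588, 0.9412).
‖u_2‖ = 2.2881, so q_2 = (-0.8741, 0.2571, 0.0257, 0.4113).
r_{13} = q_1·v_3 = 1.4552; r_{23} = q_2·v_3 = 0.9512.
u_3 = v_3 − 1.4552·q_1 − 0.9512·q_2 = (-2.1685, -3.3034, 2.2697, -2.6854).
‖u_3‖ = 5.2894, so q_3 = (-0.4100, -0.6245, 0.4291, -0.5077).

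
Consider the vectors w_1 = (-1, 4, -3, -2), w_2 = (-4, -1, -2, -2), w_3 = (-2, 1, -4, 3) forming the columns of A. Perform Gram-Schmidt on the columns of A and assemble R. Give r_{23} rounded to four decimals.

w_1 = (-1, 4, -3, -2); ‖w_1‖ = 5.4772, so q_1 = (-0.1826, 0.7303, -0.5477, -0.3651).
q_1·w_2 = (-0.1826)·(-4) + 0.7303·(-1) + (-0.5477)·(-2) + (-0.3651)·(-2) = 1.8257.
u_2 = w_2 − 1.8257·q_1 = (-3.6667, -2.3333, -1.0000, -1.3333).
‖u_2‖ = 4.6547, so q_2 = (-0.7877, -0.5013, -0.2148, -0.2864).
r_{23} = q_2·w_3 = 1.0742.

r_{23} = 1.0742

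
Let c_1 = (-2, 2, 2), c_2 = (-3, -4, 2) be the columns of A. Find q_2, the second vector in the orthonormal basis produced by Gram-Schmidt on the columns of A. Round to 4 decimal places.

c_1 = (-2, 2, 2); ‖c_1‖ = 3.4641, so q_1 = (-0.5774, 0.5774, 0.5774).
q_1·c_2 = (-0.5774)·(-3) + 0.5774·(-4) + 0.5774·2 = 0.5774.
u_2 = c_2 − 0.5774·q_1 = (-2.6667, -4.3333, 1.6667).
‖u_2‖ = 5.3541, so q_2 = (-0.4981, -0.8093, 0.3113).

q_2 = (-0.4981, -0.8093, 0.3113)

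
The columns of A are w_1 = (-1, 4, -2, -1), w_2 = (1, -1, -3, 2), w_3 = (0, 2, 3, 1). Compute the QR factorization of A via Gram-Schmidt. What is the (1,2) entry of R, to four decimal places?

w_1 = (-1, 4, -2, -1); ‖w_1‖ = 4.6904, so q_1 = (-0.2132, 0.8528, -0.4264, -0.2132).
r_{12} = q_1·w_2 = -0.2132.

r_{12} = -0.2132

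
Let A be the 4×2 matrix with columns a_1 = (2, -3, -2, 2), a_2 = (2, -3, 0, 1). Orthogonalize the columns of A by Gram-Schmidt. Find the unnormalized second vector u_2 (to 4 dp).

u_2 = (0.5714, -0.8571, 1.4286, -0.4286)

q_1 = a_1/‖a_1‖ = (2, -3, -2, 2)/4.5826 = (0.4364, -0.6547, -0.4364, 0.4364).
r_{12} = q_1·a_2 = 3.2733.
u_2 = a_2 − 3.2733·q_1 = (0.5714, -0.8571, 1.4286, -0.4286).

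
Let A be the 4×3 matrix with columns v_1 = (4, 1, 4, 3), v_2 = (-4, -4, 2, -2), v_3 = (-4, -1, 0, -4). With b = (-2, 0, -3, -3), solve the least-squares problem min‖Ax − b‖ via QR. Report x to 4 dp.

x = (-0.5623, -0.3235, 0.3864)

v_1 = (4, 1, 4, 3); ‖v_1‖ = 6.4807, so e_1 = (0.6172, 0.1543, 0.6172, 0.4629).
e_1·v_2 = 0.6172·(-4) + 0.1543·(-4) + 0.6172·2 + 0.4629·(-2) = -2.7775.
u_2 = v_2 + 2.7775·e_1 = (-2.2857, -3.5714, 3.7143, -0.7143).
‖u_2‖ = 5.6821, so e_2 = (-0.4023, -0.6285, 0.6537, -0.1257).
e_1·v_3 = 0.6172·(-4) + 0.1543·(-1) + 0.6172·0 + 0.4629·(-4) = -4.4748; e_2·v_3 = (-0.4023)·(-4) + (-0.6285)·(-1) + 0.6537·0 + (-0.1257)·(-4) = 2.7405.
u_3 = v_3 + 4.4748·e_1 − 2.7405·e_2 = (-0.1357, 1.4130, 0.9705, -1.5841).
‖u_3‖ = 2.3380, so e_3 = (-0.0580, 0.6044, 0.4151, -0.6775).
Qᵀb = (-4.4748, -0.7794, 0.9034).
Back-substitute: x_3 = 0.9034/2.3380 = 0.3864.
x_2 = (-0.7794 − 2.7405·0.3864)/5.6821 = -0.3235.
x_1 = (-4.4748 + 2.7775·(-0.3235) + 4.4748·0.3864)/6.4807 = -0.5623.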